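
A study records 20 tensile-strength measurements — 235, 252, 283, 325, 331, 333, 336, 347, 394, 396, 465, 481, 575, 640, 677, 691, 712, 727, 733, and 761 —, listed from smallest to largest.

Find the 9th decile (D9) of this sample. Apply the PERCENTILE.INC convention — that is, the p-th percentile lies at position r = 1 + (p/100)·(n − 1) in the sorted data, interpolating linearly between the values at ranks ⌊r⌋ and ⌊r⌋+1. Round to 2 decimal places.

727.60

n = 20.
r = 1 + (90/100)·(20 − 1) = 1 + 17.1 = 18.1.
Rank 18 is 727 and rank 19 is 733.
Interpolate: 727 + 0.1·(733 − 727) = 727 + 0.1·6 = 727.6.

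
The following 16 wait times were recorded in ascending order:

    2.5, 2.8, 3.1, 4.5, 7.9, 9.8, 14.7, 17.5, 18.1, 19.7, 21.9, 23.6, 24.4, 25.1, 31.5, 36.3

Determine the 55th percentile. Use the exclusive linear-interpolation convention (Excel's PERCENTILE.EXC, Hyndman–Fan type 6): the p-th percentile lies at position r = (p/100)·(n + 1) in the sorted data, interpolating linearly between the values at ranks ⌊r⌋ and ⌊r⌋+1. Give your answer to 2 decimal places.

18.66

n = 16.
r = (55/100)·(16 + 1) = 9.35.
Rank 9 is 18.1 and rank 10 is 19.7.
Interpolate: 18.1 + 0.35·(19.7 − 18.1) = 18.1 + 0.35·1.6 = 18.66.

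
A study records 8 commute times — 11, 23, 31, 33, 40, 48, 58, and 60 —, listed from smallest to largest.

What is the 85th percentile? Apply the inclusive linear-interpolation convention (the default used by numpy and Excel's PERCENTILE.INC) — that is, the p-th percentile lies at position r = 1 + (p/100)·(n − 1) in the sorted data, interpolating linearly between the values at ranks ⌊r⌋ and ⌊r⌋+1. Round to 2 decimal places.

n = 8.
r = 1 + (85/100)·(8 − 1) = 1 + 5.95 = 6.95.
Rank 6 is 48 and rank 7 is 58.
Interpolate: 48 + 0.95·(58 − 48) = 48 + 0.95·10 = 57.5.

57.50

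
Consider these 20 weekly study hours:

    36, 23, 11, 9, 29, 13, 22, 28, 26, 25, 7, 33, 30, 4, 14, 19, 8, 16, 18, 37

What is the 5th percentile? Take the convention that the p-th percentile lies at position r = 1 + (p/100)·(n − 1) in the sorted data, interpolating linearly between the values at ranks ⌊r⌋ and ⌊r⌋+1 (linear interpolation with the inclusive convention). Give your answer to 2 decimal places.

Sorted: 4, 7, 8, 9, 11, 13, 14, 16, 18, 19, 22, 23, 25, 26, 28, 29, 30, 33, 36, 37.
n = 20.
r = 1 + (5/100)·(20 − 1) = 1 + 0.95 = 1.95.
Rank 1 is 4 and rank 2 is 7.
Interpolate: 4 + 0.95·(7 − 4) = 4 + 0.95·3 = 6.85.

6.85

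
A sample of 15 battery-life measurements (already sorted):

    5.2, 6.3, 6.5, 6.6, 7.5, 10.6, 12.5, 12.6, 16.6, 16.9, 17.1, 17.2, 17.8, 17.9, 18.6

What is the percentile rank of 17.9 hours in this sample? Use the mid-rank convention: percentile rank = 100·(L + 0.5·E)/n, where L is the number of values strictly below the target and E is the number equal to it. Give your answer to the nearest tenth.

Count below 17.9: L = 13; count equal: E = 1; n = 15.
Percentile rank = 100·(13 + 0.5·1)/15 = 100·13.5/15 = 90.

90.0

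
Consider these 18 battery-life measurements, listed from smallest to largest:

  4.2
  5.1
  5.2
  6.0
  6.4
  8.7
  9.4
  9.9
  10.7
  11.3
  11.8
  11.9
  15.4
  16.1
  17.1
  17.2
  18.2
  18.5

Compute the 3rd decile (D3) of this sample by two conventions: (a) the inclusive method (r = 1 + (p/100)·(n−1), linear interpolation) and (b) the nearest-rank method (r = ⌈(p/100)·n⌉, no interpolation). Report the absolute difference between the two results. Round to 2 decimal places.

0.07

n = 18.
(a) r = 6.1; between ranks 6 (8.7) and 7 (9.4): 8.77.
(b) the nearest-rank method: rank 6 → 8.7.
|8.77 − 8.7| = 0.07.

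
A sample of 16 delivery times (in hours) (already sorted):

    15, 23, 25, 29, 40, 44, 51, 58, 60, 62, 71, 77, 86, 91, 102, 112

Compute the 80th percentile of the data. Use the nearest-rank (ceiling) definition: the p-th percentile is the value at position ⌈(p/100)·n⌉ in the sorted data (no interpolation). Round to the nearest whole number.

86

n = 16.
Position = ⌈80/100 · 16⌉ = ⌈12.8⌉ = 13.
The value at rank 13 is 86.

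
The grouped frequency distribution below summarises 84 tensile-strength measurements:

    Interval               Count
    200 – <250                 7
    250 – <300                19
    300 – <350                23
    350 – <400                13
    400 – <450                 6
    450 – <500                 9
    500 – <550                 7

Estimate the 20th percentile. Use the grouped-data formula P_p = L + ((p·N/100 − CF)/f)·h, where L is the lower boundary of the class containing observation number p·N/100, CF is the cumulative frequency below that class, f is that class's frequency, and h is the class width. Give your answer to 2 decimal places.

N = 84; target position k = 20/100 · 84 = 16.8.
Cumulative frequencies: 7, 26, 49, 62, 68, 77, 84.
Observation 16.8 falls in the class 250 – <300.
L = 250, CF = 7, f = 19, h = 50.
P20 = 250 + ((16.8 − 7)/19)·50 = 250 + 25.7895 = 275.789.

275.79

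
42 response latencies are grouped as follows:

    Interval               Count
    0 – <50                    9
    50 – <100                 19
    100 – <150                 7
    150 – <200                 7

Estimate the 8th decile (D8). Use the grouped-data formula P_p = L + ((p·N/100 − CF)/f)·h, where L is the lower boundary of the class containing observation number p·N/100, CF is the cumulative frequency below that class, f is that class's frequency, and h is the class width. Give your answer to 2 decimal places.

140.00

N = 42; target position k = 80/100 · 42 = 33.6.
Cumulative frequencies: 9, 28, 35, 42.
Observation 33.6 falls in the class 100 – <150.
L = 100, CF = 28, f = 7, h = 50.
P80 = 100 + ((33.6 − 28)/7)·50 = 100 + 40 = 140.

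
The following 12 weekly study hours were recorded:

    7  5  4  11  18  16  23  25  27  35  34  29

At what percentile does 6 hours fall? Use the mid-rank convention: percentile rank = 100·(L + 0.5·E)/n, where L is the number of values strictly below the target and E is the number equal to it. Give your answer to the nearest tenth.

16.7

Sorted: 4, 5, 7, 11, 16, 18, 23, 25, 27, 29, 34, 35.
Count below 6: L = 2; count equal: E = 0; n = 12.
Percentile rank = 100·(2 + 0.5·0)/12 = 100·2/12 = 16.67.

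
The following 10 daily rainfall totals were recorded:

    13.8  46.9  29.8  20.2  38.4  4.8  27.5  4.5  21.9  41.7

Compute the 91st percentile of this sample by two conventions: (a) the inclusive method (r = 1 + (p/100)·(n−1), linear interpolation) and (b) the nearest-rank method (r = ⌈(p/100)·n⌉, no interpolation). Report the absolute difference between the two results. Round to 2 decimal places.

Sorted: 4.5, 4.8, 13.8, 20.2, 21.9, 27.5, 29.8, 38.4, 41.7, 46.9.
n = 10.
(a) r = 9.19; between ranks 9 (41.7) and 10 (46.9): 42.688.
(b) the nearest-rank method: rank 10 → 46.9.
|42.688 − 46.9| = 4.212.

4.21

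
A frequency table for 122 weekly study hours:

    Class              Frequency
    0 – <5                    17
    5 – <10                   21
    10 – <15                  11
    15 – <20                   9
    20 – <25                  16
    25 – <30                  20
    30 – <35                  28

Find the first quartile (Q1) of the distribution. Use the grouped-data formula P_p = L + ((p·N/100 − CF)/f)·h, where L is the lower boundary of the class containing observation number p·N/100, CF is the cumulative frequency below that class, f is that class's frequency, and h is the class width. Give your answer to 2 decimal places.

N = 122; target position k = 25/100 · 122 = 30.5.
Cumulative frequencies: 17, 38, 49, 58, 74, 94, 122.
Observation 30.5 falls in the class 5 – <10.
L = 5, CF = 17, f = 21, h = 5.
P25 = 5 + ((30.5 − 17)/21)·5 = 5 + 3.21429 = 8.21429.

8.21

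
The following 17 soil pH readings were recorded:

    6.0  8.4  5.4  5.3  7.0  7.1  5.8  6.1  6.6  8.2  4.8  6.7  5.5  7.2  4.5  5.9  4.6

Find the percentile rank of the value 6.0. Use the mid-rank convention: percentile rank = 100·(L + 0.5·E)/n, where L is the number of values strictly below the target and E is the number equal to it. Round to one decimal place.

50.0

Sorted: 4.5, 4.6, 4.8, 5.3, 5.4, 5.5, 5.8, 5.9, 6.0, 6.1, 6.6, 6.7, 7.0, 7.1, 7.2, 8.2, 8.4.
Count below 6.0: L = 8; count equal: E = 1; n = 17.
Percentile rank = 100·(8 + 0.5·1)/17 = 100·8.5/17 = 50.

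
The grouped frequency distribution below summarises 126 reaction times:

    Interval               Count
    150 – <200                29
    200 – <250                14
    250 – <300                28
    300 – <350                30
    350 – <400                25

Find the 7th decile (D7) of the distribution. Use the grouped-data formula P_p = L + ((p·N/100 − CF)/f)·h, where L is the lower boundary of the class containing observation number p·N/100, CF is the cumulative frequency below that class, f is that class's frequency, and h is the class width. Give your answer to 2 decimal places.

N = 126; target position k = 70/100 · 126 = 88.2.
Cumulative frequencies: 29, 43, 71, 101, 126.
Observation 88.2 falls in the class 300 – <350.
L = 300, CF = 71, f = 30, h = 50.
P70 = 300 + ((88.2 − 71)/30)·50 = 300 + 28.6667 = 328.667.

328.67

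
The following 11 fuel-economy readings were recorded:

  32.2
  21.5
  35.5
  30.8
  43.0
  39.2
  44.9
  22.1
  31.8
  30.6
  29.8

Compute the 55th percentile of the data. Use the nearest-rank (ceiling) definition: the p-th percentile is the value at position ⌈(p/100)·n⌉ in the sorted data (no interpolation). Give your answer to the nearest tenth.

32.2

Sorted: 21.5, 22.1, 29.8, 30.6, 30.8, 31.8, 32.2, 35.5, 39.2, 43.0, 44.9.
n = 11.
Position = ⌈55/100 · 11⌉ = ⌈6.05⌉ = 7.
The value at rank 7 is 32.2.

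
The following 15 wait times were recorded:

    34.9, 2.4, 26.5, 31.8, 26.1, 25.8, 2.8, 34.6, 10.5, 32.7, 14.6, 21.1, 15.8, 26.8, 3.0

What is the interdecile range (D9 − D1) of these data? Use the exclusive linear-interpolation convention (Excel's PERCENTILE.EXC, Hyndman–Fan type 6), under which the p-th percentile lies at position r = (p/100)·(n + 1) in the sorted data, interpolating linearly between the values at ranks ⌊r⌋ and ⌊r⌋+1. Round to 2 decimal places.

32.08

Sorted: 2.4, 2.8, 3.0, 10.5, 14.6, 15.8, 21.1, 25.8, 26.1, 26.5, 26.8, 31.8, 32.7, 34.6, 34.9.
n = 15.
P10: r = 1.6; ranks 1–2 are 2.4, 2.8; interpolating gives 2.64.
P90: r = 14.4; ranks 14–15 are 34.6, 34.9; interpolating gives 34.72.
Difference: 34.72 − 2.64 = 32.08.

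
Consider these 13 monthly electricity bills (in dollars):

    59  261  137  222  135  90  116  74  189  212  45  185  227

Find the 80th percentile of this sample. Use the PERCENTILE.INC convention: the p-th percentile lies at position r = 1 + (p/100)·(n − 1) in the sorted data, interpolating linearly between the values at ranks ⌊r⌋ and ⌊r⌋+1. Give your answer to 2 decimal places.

Sorted: 45, 59, 74, 90, 116, 135, 137, 185, 189, 212, 222, 227, 261.
n = 13.
r = 1 + (80/100)·(13 − 1) = 1 + 9.6 = 10.6.
Rank 10 is 212 and rank 11 is 222.
Interpolate: 212 + 0.6·(222 − 212) = 212 + 0.6·10 = 218.

218.00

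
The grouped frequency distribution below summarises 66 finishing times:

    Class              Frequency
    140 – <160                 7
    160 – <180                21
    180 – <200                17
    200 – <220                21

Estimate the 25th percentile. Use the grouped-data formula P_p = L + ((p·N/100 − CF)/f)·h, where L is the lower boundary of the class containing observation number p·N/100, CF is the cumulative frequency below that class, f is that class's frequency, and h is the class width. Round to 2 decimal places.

N = 66; target position k = 25/100 · 66 = 16.5.
Cumulative frequencies: 7, 28, 45, 66.
Observation 16.5 falls in the class 160 – <180.
L = 160, CF = 7, f = 21, h = 20.
P25 = 160 + ((16.5 − 7)/21)·20 = 160 + 9.04762 = 169.048.

169.05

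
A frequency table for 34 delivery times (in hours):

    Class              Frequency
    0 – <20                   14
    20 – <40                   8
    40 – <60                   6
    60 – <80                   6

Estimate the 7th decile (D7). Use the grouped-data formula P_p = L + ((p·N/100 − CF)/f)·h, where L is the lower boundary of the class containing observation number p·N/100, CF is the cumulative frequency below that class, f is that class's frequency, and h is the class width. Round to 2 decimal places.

46.00

N = 34; target position k = 70/100 · 34 = 23.8.
Cumulative frequencies: 14, 22, 28, 34.
Observation 23.8 falls in the class 40 – <60.
L = 40, CF = 22, f = 6, h = 20.
P70 = 40 + ((23.8 − 22)/6)·20 = 40 + 6 = 46.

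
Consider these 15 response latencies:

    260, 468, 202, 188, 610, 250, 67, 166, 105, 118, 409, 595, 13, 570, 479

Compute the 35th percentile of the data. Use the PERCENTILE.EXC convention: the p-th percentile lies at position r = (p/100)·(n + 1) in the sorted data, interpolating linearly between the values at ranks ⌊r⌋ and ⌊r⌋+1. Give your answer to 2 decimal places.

Sorted: 13, 67, 105, 118, 166, 188, 202, 250, 260, 409, 468, 479, 570, 595, 610.
n = 15.
r = (35/100)·(15 + 1) = 5.6.
Rank 5 is 166 and rank 6 is 188.
Interpolate: 166 + 0.6·(188 − 166) = 166 + 0.6·22 = 179.2.

179.20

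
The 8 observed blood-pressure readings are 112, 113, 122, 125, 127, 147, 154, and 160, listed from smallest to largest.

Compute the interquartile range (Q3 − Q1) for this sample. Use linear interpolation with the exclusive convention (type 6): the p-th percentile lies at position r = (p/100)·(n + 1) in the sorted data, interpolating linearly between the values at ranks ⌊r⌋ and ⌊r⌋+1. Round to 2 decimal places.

n = 8.
P25: r = 2.25; ranks 2–3 are 113, 122; interpolating gives 115.25.
P75: r = 6.75; ranks 6–7 are 147, 154; interpolating gives 152.25.
Difference: 152.25 − 115.25 = 37.

37.00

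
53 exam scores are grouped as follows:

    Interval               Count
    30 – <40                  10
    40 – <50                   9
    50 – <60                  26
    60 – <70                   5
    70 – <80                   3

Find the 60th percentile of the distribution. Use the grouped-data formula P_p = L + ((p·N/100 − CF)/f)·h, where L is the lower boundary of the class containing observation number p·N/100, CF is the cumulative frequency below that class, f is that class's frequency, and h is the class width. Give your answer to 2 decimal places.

N = 53; target position k = 60/100 · 53 = 31.8.
Cumulative frequencies: 10, 19, 45, 50, 53.
Observation 31.8 falls in the class 50 – <60.
L = 50, CF = 19, f = 26, h = 10.
P60 = 50 + ((31.8 − 19)/26)·10 = 50 + 4.92308 = 54.9231.

54.92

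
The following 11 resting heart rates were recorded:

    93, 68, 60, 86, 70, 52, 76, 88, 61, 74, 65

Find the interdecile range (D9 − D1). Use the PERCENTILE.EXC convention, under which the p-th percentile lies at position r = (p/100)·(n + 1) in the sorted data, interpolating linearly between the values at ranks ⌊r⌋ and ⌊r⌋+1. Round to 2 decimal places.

38.40

Sorted: 52, 60, 61, 65, 68, 70, 74, 76, 86, 88, 93.
n = 11.
P10: r = 1.2; ranks 1–2 are 52, 60; interpolating gives 53.6.
P90: r = 10.8; ranks 10–11 are 88, 93; interpolating gives 92.
Difference: 92 − 53.6 = 38.4.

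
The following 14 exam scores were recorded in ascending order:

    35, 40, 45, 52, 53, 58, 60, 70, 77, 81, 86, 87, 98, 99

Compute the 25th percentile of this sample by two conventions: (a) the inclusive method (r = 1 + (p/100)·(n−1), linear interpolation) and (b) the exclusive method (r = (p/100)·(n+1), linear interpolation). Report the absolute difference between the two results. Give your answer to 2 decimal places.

2.00

n = 14.
(a) r = 4.25; between ranks 4 (52) and 5 (53): 52.25.
(b) r = 3.75; between ranks 3 (45) and 4 (52): 50.25.
|52.25 − 50.25| = 2.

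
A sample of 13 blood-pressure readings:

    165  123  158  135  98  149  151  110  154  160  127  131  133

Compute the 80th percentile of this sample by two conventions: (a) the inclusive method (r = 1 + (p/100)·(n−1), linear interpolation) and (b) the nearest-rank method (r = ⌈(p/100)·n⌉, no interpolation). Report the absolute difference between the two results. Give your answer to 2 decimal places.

1.60

Sorted: 98, 110, 123, 127, 131, 133, 135, 149, 151, 154, 158, 160, 165.
n = 13.
(a) r = 10.6; between ranks 10 (154) and 11 (158): 156.4.
(b) the nearest-rank method: rank 11 → 158.
|156.4 − 158| = 1.6.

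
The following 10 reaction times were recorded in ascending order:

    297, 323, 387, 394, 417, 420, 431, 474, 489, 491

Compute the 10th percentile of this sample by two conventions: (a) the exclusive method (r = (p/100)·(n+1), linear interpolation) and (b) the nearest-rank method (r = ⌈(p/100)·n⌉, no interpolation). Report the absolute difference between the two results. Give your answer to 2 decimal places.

n = 10.
(a) r = 1.1; between ranks 1 (297) and 2 (323): 299.6.
(b) the nearest-rank method: rank 1 → 297.
|299.6 − 297| = 2.6.

2.60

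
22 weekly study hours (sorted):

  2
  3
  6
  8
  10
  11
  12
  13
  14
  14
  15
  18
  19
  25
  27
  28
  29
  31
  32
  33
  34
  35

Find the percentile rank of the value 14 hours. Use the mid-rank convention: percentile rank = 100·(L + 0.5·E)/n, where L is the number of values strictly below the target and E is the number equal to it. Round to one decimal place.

40.9

Count below 14: L = 8; count equal: E = 2; n = 22.
Percentile rank = 100·(8 + 0.5·2)/22 = 100·9/22 = 40.91.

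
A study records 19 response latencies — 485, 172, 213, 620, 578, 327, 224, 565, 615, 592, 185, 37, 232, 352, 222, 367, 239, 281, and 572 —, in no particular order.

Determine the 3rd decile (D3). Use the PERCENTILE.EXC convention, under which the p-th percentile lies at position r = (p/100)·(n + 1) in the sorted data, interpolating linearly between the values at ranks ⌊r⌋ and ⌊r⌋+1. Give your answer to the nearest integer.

Sorted: 37, 172, 185, 213, 222, 224, 232, 239, 281, 327, 352, 367, 485, 565, 572, 578, 592, 615, 620.
n = 19.
r = (30/100)·(19 + 1) = 6.
r is an integer, so P30 is the value at rank 6: 224.

224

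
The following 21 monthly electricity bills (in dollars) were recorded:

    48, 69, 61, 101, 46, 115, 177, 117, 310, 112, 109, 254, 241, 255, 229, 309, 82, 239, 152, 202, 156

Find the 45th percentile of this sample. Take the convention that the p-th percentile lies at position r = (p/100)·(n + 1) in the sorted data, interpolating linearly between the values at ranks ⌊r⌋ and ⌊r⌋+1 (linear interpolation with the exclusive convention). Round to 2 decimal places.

Sorted: 46, 48, 61, 69, 82, 101, 109, 112, 115, 117, 152, 156, 177, 202, 229, 239, 241, 254, 255, 309, 310.
n = 21.
r = (45/100)·(21 + 1) = 9.9.
Rank 9 is 115 and rank 10 is 117.
Interpolate: 115 + 0.9·(117 − 115) = 115 + 0.9·2 = 116.8.

116.80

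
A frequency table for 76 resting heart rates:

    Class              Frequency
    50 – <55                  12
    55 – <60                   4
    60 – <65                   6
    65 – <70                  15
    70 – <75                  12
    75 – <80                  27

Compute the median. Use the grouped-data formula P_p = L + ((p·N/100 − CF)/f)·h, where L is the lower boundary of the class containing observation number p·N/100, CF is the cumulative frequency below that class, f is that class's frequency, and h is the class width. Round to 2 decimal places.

70.42

N = 76; target position k = 50/100 · 76 = 38.
Cumulative frequencies: 12, 16, 22, 37, 49, 76.
Observation 38 falls in the class 70 – <75.
L = 70, CF = 37, f = 12, h = 5.
P50 = 70 + ((38 − 37)/12)·5 = 70 + 0.416667 = 70.4167.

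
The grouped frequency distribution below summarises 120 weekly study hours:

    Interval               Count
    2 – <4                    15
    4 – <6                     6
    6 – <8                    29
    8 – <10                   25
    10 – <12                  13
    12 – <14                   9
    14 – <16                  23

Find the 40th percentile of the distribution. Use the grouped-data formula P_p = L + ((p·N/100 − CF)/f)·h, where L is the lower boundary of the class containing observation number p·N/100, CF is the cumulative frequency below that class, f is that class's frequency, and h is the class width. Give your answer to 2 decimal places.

N = 120; target position k = 40/100 · 120 = 48.
Cumulative frequencies: 15, 21, 50, 75, 88, 97, 120.
Observation 48 falls in the class 6 – <8.
L = 6, CF = 21, f = 29, h = 2.
P40 = 6 + ((48 − 21)/29)·2 = 6 + 1.86207 = 7.86207.

7.86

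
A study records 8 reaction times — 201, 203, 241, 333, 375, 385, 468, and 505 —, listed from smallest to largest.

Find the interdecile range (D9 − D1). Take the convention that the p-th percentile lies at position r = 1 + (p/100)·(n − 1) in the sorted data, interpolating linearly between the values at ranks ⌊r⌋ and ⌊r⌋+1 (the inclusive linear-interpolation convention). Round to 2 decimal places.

276.70

n = 8.
P10: r = 1.7; ranks 1–2 are 201, 203; interpolating gives 202.4.
P90: r = 7.3; ranks 7–8 are 468, 505; interpolating gives 479.1.
Difference: 479.1 − 202.4 = 276.7.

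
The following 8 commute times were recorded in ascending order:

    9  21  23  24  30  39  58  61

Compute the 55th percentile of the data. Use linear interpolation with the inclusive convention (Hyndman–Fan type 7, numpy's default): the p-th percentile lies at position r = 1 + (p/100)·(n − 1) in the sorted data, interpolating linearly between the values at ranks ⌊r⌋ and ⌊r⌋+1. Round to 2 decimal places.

n = 8.
r = 1 + (55/100)·(8 − 1) = 1 + 3.85 = 4.85.
Rank 4 is 24 and rank 5 is 30.
Interpolate: 24 + 0.85·(30 − 24) = 24 + 0.85·6 = 29.1.

29.10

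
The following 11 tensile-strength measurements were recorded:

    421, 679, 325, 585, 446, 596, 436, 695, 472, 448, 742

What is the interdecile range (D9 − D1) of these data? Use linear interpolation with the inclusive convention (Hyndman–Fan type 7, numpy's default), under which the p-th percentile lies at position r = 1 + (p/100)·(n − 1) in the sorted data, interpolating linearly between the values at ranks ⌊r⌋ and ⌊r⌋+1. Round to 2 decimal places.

274.00

Sorted: 325, 421, 436, 446, 448, 472, 585, 596, 679, 695, 742.
n = 11.
P10: r = 2 (integer) → 421.
P90: r = 10 (integer) → 695.
Difference: 695 − 421 = 274.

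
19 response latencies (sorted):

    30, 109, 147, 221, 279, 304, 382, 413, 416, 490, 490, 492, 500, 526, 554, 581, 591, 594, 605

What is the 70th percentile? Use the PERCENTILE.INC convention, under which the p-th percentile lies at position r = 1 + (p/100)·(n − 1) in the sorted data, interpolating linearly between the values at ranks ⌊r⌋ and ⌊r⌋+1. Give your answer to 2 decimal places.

n = 19.
r = 1 + (70/100)·(19 − 1) = 1 + 12.6 = 13.6.
Rank 13 is 500 and rank 14 is 526.
Interpolate: 500 + 0.6·(526 − 500) = 500 + 0.6·26 = 515.6.

515.60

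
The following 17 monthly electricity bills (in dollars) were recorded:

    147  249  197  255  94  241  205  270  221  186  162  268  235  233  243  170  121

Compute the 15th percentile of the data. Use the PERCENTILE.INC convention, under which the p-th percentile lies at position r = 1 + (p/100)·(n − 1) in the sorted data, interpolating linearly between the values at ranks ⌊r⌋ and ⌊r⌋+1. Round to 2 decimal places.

Sorted: 94, 121, 147, 162, 170, 186, 197, 205, 221, 233, 235, 241, 243, 249, 255, 268, 270.
n = 17.
r = 1 + (15/100)·(17 − 1) = 1 + 2.4 = 3.4.
Rank 3 is 147 and rank 4 is 162.
Interpolate: 147 + 0.4·(162 − 147) = 147 + 0.4·15 = 153.

153.00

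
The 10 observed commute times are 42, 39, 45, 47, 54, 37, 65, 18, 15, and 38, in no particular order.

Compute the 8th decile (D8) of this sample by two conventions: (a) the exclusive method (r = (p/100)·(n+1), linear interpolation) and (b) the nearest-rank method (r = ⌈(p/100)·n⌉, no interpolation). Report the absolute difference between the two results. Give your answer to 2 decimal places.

5.60

Sorted: 15, 18, 37, 38, 39, 42, 45, 47, 54, 65.
n = 10.
(a) r = 8.8; between ranks 8 (47) and 9 (54): 52.6.
(b) the nearest-rank method: rank 8 → 47.
|52.6 − 47| = 5.6.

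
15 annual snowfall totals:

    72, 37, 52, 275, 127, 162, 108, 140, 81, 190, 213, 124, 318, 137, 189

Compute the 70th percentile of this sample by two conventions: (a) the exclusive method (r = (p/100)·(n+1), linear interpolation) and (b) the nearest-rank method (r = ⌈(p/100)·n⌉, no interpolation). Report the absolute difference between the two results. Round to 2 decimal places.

Sorted: 37, 52, 72, 81, 108, 124, 127, 137, 140, 162, 189, 190, 213, 275, 318.
n = 15.
(a) r = 11.2; between ranks 11 (189) and 12 (190): 189.2.
(b) the nearest-rank method: rank 11 → 189.
|189.2 − 189| = 0.2.

0.20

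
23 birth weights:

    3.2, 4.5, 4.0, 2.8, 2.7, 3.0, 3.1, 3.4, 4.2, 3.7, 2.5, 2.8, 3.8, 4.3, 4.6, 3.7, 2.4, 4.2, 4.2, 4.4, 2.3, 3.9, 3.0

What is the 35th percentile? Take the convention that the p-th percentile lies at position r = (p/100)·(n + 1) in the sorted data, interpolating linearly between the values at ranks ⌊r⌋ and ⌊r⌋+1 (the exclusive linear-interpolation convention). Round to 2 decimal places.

3.04

Sorted: 2.3, 2.4, 2.5, 2.7, 2.8, 2.8, 3.0, 3.0, 3.1, 3.2, 3.4, 3.7, 3.7, 3.8, 3.9, 4.0, 4.2, 4.2, 4.2, 4.3, 4.4, 4.5, 4.6.
n = 23.
r = (35/100)·(23 + 1) = 8.4.
Rank 8 is 3.0 and rank 9 is 3.1.
Interpolate: 3.0 + 0.4·(3.1 − 3.0) = 3.0 + 0.4·0.1 = 3.04.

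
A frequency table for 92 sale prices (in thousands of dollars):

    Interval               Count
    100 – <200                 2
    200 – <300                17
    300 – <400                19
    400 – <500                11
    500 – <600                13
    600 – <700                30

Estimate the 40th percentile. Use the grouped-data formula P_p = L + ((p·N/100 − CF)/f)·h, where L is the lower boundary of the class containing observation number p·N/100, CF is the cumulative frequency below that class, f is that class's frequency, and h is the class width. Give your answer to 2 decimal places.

393.68

N = 92; target position k = 40/100 · 92 = 36.8.
Cumulative frequencies: 2, 19, 38, 49, 62, 92.
Observation 36.8 falls in the class 300 – <400.
L = 300, CF = 19, f = 19, h = 100.
P40 = 300 + ((36.8 − 19)/19)·100 = 300 + 93.6842 = 393.684.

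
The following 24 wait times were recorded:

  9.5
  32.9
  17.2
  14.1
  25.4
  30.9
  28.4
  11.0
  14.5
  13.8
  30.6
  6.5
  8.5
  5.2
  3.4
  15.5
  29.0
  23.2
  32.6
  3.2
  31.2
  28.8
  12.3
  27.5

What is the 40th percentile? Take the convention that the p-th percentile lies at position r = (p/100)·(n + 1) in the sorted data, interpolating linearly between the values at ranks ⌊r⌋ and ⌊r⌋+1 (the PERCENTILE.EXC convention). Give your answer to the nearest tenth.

14.1

Sorted: 3.2, 3.4, 5.2, 6.5, 8.5, 9.5, 11.0, 12.3, 13.8, 14.1, 14.5, 15.5, 17.2, 23.2, 25.4, 27.5, 28.4, 28.8, 29.0, 30.6, 30.9, 31.2, 32.6, 32.9.
n = 24.
r = (40/100)·(24 + 1) = 10.
r is an integer, so P40 is the value at rank 10: 14.1.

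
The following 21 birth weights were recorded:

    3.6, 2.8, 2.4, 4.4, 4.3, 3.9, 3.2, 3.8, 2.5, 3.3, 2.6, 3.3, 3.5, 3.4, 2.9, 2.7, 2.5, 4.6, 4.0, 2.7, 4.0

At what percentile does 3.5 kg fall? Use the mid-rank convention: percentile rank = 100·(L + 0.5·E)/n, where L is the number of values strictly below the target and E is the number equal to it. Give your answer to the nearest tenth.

59.5

Sorted: 2.4, 2.5, 2.5, 2.6, 2.7, 2.7, 2.8, 2.9, 3.2, 3.3, 3.3, 3.4, 3.5, 3.6, 3.8, 3.9, 4.0, 4.0, 4.3, 4.4, 4.6.
Count below 3.5: L = 12; count equal: E = 1; n = 21.
Percentile rank = 100·(12 + 0.5·1)/21 = 100·12.5/21 = 59.52.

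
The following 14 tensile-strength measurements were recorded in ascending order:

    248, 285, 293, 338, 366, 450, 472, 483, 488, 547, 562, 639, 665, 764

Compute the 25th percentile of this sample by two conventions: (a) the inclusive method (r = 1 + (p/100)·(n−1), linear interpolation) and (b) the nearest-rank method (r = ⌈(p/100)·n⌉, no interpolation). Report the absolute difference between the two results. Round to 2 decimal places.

7.00

n = 14.
(a) r = 4.25; between ranks 4 (338) and 5 (366): 345.
(b) the nearest-rank method: rank 4 → 338.
|345 − 338| = 7.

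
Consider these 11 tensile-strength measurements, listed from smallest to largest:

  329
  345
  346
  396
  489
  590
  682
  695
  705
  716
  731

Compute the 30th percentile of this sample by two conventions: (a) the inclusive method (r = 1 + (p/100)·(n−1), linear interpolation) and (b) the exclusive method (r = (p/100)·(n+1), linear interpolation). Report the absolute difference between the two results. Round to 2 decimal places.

20.00

n = 11.
(a) r = 4 → value at rank 4 = 396.
(b) r = 3.6; between ranks 3 (346) and 4 (396): 376.
|396 − 376| = 20.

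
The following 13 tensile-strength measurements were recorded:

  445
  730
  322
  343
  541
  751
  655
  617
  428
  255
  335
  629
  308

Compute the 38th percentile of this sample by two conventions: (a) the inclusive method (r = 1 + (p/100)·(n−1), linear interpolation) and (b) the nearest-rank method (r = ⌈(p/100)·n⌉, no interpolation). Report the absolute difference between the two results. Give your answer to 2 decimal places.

47.60

Sorted: 255, 308, 322, 335, 343, 428, 445, 541, 617, 629, 655, 730, 751.
n = 13.
(a) r = 5.56; between ranks 5 (343) and 6 (428): 390.6.
(b) the nearest-rank method: rank 5 → 343.
|390.6 − 343| = 47.6.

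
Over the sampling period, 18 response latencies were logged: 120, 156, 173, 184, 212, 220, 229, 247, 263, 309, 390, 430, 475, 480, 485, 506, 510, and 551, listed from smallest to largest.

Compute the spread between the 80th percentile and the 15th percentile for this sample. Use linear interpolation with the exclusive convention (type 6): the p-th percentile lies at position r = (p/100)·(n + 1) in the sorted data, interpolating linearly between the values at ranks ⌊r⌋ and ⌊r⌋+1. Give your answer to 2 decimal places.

318.75

n = 18.
P15: r = 2.85; ranks 2–3 are 156, 173; interpolating gives 170.45.
P80: r = 15.2; ranks 15–16 are 485, 506; interpolating gives 489.2.
Difference: 489.2 − 170.45 = 318.75.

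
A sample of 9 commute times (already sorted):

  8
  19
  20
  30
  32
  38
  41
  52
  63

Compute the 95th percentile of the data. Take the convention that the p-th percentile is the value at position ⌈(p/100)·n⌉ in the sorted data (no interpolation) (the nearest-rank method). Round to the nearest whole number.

63

n = 9.
Position = ⌈95/100 · 9⌉ = ⌈8.55⌉ = 9.
The value at rank 9 is 63.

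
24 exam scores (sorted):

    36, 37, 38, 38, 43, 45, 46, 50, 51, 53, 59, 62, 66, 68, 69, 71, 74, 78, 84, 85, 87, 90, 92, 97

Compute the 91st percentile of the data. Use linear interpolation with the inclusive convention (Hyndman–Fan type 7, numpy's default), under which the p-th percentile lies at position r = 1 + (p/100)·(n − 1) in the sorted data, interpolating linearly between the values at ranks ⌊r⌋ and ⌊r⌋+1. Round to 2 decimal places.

89.79

n = 24.
r = 1 + (91/100)·(24 − 1) = 1 + 20.93 = 21.93.
Rank 21 is 87 and rank 22 is 90.
Interpolate: 87 + 0.93·(90 − 87) = 87 + 0.93·3 = 89.79.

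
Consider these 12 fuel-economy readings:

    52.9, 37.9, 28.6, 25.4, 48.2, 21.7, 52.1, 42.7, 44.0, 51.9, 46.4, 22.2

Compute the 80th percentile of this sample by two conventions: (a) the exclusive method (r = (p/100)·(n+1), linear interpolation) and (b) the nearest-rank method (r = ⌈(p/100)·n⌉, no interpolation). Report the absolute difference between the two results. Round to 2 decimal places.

Sorted: 21.7, 22.2, 25.4, 28.6, 37.9, 42.7, 44.0, 46.4, 48.2, 51.9, 52.1, 52.9.
n = 12.
(a) r = 10.4; between ranks 10 (51.9) and 11 (52.1): 51.98.
(b) the nearest-rank method: rank 10 → 51.9.
|51.98 − 51.9| = 0.08.

0.08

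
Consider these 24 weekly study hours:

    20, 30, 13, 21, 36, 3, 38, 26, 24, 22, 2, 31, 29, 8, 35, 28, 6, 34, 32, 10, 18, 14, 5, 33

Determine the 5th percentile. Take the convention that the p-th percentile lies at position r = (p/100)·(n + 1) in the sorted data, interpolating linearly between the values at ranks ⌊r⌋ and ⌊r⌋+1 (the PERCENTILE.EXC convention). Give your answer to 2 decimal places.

Sorted: 2, 3, 5, 6, 8, 10, 13, 14, 18, 20, 21, 22, 24, 26, 28, 29, 30, 31, 32, 33, 34, 35, 36, 38.
n = 24.
r = (5/100)·(24 + 1) = 1.25.
Rank 1 is 2 and rank 2 is 3.
Interpolate: 2 + 0.25·(3 − 2) = 2 + 0.25·1 = 2.25.

2.25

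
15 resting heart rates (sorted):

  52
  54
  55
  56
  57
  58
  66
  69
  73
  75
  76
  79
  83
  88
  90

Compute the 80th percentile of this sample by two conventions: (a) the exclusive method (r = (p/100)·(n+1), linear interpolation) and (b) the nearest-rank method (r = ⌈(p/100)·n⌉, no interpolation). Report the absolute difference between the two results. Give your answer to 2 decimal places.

3.20

n = 15.
(a) r = 12.8; between ranks 12 (79) and 13 (83): 82.2.
(b) the nearest-rank method: rank 12 → 79.
|82.2 − 79| = 3.2.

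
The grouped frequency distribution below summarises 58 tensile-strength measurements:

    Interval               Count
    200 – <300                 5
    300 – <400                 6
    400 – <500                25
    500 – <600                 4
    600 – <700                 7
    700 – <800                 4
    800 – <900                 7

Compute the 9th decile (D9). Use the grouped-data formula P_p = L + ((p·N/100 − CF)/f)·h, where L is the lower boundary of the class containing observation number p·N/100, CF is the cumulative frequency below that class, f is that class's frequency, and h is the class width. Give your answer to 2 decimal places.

N = 58; target position k = 90/100 · 58 = 52.2.
Cumulative frequencies: 5, 11, 36, 40, 47, 51, 58.
Observation 52.2 falls in the class 800 – <900.
L = 800, CF = 51, f = 7, h = 100.
P90 = 800 + ((52.2 − 51)/7)·100 = 800 + 17.1429 = 817.143.

817.14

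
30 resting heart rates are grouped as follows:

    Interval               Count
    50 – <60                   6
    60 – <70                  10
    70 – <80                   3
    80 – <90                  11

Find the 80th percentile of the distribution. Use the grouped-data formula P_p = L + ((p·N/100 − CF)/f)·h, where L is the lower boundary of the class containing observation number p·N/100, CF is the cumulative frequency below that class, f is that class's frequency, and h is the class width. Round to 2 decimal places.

N = 30; target position k = 80/100 · 30 = 24.
Cumulative frequencies: 6, 16, 19, 30.
Observation 24 falls in the class 80 – <90.
L = 80, CF = 19, f = 11, h = 10.
P80 = 80 + ((24 − 19)/11)·10 = 80 + 4.54545 = 84.5455.

84.55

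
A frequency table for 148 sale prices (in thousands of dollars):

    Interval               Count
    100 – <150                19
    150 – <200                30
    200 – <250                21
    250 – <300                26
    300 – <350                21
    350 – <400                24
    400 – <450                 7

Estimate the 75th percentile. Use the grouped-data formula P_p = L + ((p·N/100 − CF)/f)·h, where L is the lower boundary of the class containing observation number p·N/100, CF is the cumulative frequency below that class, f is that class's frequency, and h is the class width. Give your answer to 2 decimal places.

N = 148; target position k = 75/100 · 148 = 111.
Cumulative frequencies: 19, 49, 70, 96, 117, 141, 148.
Observation 111 falls in the class 300 – <350.
L = 300, CF = 96, f = 21, h = 50.
P75 = 300 + ((111 − 96)/21)·50 = 300 + 35.7143 = 335.714.

335.71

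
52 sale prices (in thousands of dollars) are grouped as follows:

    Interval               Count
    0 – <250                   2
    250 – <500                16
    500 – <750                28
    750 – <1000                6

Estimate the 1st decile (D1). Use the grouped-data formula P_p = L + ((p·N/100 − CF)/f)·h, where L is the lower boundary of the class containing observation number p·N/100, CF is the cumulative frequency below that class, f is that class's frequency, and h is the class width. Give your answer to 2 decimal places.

300.00

N = 52; target position k = 10/100 · 52 = 5.2.
Cumulative frequencies: 2, 18, 46, 52.
Observation 5.2 falls in the class 250 – <500.
L = 250, CF = 2, f = 16, h = 250.
P10 = 250 + ((5.2 − 2)/16)·250 = 250 + 50 = 300.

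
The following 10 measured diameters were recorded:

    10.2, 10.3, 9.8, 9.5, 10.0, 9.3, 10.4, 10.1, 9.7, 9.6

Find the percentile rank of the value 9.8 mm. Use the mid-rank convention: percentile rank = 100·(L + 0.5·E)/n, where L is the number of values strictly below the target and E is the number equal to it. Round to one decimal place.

Sorted: 9.3, 9.5, 9.6, 9.7, 9.8, 10.0, 10.1, 10.2, 10.3, 10.4.
Count below 9.8: L = 4; count equal: E = 1; n = 10.
Percentile rank = 100·(4 + 0.5·1)/10 = 100·4.5/10 = 45.

45.0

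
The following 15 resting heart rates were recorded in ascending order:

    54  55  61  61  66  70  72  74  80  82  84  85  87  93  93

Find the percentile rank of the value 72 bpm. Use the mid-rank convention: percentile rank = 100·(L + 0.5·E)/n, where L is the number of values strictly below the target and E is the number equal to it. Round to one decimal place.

Count below 72: L = 6; count equal: E = 1; n = 15.
Percentile rank = 100·(6 + 0.5·1)/15 = 100·6.5/15 = 43.33.

43.3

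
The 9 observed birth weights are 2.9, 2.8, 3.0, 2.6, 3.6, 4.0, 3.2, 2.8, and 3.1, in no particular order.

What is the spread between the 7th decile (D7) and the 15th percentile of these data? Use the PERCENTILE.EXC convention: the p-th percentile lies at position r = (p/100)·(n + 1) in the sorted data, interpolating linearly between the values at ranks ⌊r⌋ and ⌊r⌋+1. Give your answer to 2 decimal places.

Sorted: 2.6, 2.8, 2.8, 2.9, 3.0, 3.1, 3.2, 3.6, 4.0.
n = 9.
P15: r = 1.5; ranks 1–2 are 2.6, 2.8; interpolating gives 2.7.
P70: r = 7 (integer) → 3.2.
Difference: 3.2 − 2.7 = 0.5.

0.50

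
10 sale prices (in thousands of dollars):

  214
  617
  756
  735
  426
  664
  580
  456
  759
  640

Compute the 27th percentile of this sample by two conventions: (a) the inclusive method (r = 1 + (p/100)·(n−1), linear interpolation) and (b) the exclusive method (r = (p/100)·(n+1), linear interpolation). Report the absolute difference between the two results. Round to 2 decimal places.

Sorted: 214, 426, 456, 580, 617, 640, 664, 735, 756, 759.
n = 10.
(a) r = 3.43; between ranks 3 (456) and 4 (580): 509.32.
(b) r = 2.97; between ranks 2 (426) and 3 (456): 455.1.
|509.32 − 455.1| = 54.22.

54.22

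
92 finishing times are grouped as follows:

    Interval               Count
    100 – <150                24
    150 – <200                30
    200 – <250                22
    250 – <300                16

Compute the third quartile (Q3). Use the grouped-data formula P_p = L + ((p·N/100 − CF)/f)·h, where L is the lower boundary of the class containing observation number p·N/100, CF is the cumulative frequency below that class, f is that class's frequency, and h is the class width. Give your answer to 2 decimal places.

234.09

N = 92; target position k = 75/100 · 92 = 69.
Cumulative frequencies: 24, 54, 76, 92.
Observation 69 falls in the class 200 – <250.
L = 200, CF = 54, f = 22, h = 50.
P75 = 200 + ((69 − 54)/22)·50 = 200 + 34.0909 = 234.091.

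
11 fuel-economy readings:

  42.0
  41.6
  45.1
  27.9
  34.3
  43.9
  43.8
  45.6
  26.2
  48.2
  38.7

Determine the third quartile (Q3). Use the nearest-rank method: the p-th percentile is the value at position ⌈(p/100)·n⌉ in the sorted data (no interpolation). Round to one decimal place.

Sorted: 26.2, 27.9, 34.3, 38.7, 41.6, 42.0, 43.8, 43.9, 45.1, 45.6, 48.2.
n = 11.
Position = ⌈75/100 · 11⌉ = ⌈8.25⌉ = 9.
The value at rank 9 is 45.1.

45.1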